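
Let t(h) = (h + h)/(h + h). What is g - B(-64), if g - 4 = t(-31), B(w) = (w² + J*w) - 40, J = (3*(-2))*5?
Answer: -5971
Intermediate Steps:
J = -30 (J = -6*5 = -30)
B(w) = -40 + w² - 30*w (B(w) = (w² - 30*w) - 40 = -40 + w² - 30*w)
t(h) = 1 (t(h) = (2*h)/((2*h)) = (2*h)*(1/(2*h)) = 1)
g = 5 (g = 4 + 1 = 5)
g - B(-64) = 5 - (-40 + (-64)² - 30*(-64)) = 5 - (-40 + 4096 + 1920) = 5 - 1*5976 = 5 - 5976 = -5971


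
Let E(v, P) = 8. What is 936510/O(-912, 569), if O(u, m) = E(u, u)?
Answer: 468255/4 ≈ 1.1706e+5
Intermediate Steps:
O(u, m) = 8
936510/O(-912, 569) = 936510/8 = 936510*(⅛) = 468255/4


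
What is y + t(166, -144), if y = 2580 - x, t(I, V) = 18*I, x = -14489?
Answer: 20057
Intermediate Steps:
y = 17069 (y = 2580 - 1*(-14489) = 2580 + 14489 = 17069)
y + t(166, -144) = 17069 + 18*166 = 17069 + 2988 = 20057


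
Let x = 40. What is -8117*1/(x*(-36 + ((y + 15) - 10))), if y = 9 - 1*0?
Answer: 8117/880 ≈ 9.2239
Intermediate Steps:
y = 9 (y = 9 + 0 = 9)
-8117*1/(x*(-36 + ((y + 15) - 10))) = -8117*1/(40*(-36 + ((9 + 15) - 10))) = -8117*1/(40*(-36 + (24 - 10))) = -8117*1/(40*(-36 + 14)) = -8117/(40*(-22)) = -8117/(-880) = -8117*(-1/880) = 8117/880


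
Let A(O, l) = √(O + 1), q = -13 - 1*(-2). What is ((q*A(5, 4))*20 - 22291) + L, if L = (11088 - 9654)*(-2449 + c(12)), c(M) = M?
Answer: -3516949 - 220*√6 ≈ -3.5175e+6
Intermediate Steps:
q = -11 (q = -13 + 2 = -11)
A(O, l) = √(1 + O)
L = -3494658 (L = (11088 - 9654)*(-2449 + 12) = 1434*(-2437) = -3494658)
((q*A(5, 4))*20 - 22291) + L = (-11*√(1 + 5)*20 - 22291) - 3494658 = (-11*√6*20 - 22291) - 3494658 = (-220*√6 - 22291) - 3494658 = (-22291 - 220*√6) - 3494658 = -3516949 - 220*√6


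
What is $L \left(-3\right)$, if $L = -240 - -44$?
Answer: $588$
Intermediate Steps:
$L = -196$ ($L = -240 + 44 = -196$)
$L \left(-3\right) = \left(-196\right) \left(-3\right) = 588$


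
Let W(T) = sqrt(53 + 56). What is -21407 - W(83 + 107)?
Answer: -21407 - sqrt(109) ≈ -21417.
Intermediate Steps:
W(T) = sqrt(109)
-21407 - W(83 + 107) = -21407 - sqrt(109)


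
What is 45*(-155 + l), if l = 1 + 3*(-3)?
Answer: -7335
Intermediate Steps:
l = -8 (l = 1 - 9 = -8)
45*(-155 + l) = 45*(-155 - 8) = 45*(-163) = -7335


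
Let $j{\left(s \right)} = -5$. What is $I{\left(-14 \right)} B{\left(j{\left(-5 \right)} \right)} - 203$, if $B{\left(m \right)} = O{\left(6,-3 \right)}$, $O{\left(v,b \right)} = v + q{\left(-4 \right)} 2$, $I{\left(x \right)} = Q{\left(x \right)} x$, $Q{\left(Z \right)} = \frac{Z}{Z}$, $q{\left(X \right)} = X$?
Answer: $-175$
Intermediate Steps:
$Q{\left(Z \right)} = 1$
$I{\left(x \right)} = x$ ($I{\left(x \right)} = 1 x = x$)
$O{\left(v,b \right)} = -8 + v$ ($O{\left(v,b \right)} = v - 8 = -8 + v$)
$B{\left(m \right)} = -2$ ($B{\left(m \right)} = -8 + 6 = -2$)
$I{\left(-14 \right)} B{\left(j{\left(-5 \right)} \right)} - 203 = \left(-14\right) \left(-2\right) - 203 = 28 - 203 = -175$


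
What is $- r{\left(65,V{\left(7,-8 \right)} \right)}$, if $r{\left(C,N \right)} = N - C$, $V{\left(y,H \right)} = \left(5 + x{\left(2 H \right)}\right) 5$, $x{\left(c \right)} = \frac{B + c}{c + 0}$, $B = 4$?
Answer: $\frac{145}{4} \approx 36.25$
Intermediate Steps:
$x{\left(c \right)} = \frac{4 + c}{c}$ ($x{\left(c \right)} = \frac{4 + c}{c + 0} = \frac{4 + c}{c}$)
$V{\left(y,H \right)} = 25 + \frac{5 \left(4 + 2 H\right)}{2 H}$ ($V{\left(y,H \right)} = \left(5 + \frac{4 + 2 H}{2 H}\right) 5 = 25 + \frac{5 \left(4 + 2 H\right)}{2 H}$)
$- r{\left(65,V{\left(7,-8 \right)} \right)} = - (\left(30 + \frac{10}{-8}\right) - 65) = - (\left(30 + 10 \left(- \frac{1}{8}\right)\right) - 65) = - (\left(30 - \frac{5}{4}\right) - 65) = - (\frac{115}{4} - 65) = \left(-1\right) \left(- \frac{145}{4}\right) = \frac{145}{4}$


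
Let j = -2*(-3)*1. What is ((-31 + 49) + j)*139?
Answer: 3336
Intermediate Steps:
j = 6 (j = 6*1 = 6)
((-31 + 49) + j)*139 = ((-31 + 49) + 6)*139 = (18 + 6)*139 = 24*139 = 3336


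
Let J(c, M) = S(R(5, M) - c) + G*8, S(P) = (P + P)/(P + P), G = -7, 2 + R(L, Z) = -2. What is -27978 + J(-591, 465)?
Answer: -28033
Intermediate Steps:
R(L, Z) = -4 (R(L, Z) = -2 - 2 = -4)
S(P) = 1 (S(P) = (2*P)/((2*P)) = (2*P)*(1/(2*P)) = 1)
J(c, M) = -55 (J(c, M) = 1 - 7*8 = 1 - 56 = -55)
-27978 + J(-591, 465) = -27978 - 55 = -28033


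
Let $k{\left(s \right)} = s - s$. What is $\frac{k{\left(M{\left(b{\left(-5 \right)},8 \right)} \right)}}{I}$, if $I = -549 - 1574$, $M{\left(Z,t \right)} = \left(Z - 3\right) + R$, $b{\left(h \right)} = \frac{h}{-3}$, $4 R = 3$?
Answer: $0$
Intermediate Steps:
$R = \frac{3}{4}$ ($R = \frac{1}{4} \cdot 3 = \frac{3}{4} \approx 0.75$)
$b{\left(h \right)} = - \frac{h}{3}$ ($b{\left(h \right)} = h \left(- \frac{1}{3}\right) = - \frac{h}{3}$)
$M{\left(Z,t \right)} = - \frac{9}{4} + Z$ ($M{\left(Z,t \right)} = \left(Z - 3\right) + \frac{3}{4} = \left(-3 + Z\right) + \frac{3}{4} = - \frac{9}{4} + Z$)
$k{\left(s \right)} = 0$
$I = -2123$
$\frac{k{\left(M{\left(b{\left(-5 \right)},8 \right)} \right)}}{I} = \frac{0}{-2123} = 0 \left(- \frac{1}{2123}\right) = 0$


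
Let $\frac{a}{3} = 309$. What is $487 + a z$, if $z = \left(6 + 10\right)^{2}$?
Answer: $237799$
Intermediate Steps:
$a = 927$ ($a = 3 \cdot 309 = 927$)
$z = 256$ ($z = 16^{2} = 256$)
$487 + a z = 487 + 927 \cdot 256 = 487 + 237312 = 237799$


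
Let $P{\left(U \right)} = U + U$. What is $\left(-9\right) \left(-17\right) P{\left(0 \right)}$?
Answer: $0$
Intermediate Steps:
$P{\left(U \right)} = 2 U$
$\left(-9\right) \left(-17\right) P{\left(0 \right)} = \left(-9\right) \left(-17\right) 2 \cdot 0 = 153 \cdot 0 = 0$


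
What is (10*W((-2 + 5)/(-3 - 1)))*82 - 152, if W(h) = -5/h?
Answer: 15944/3 ≈ 5314.7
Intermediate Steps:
(10*W((-2 + 5)/(-3 - 1)))*82 - 152 = (10*(-5*(-3 - 1)/(-2 + 5)))*82 - 152 = (10*(-5/(3/(-4))))*82 - 152 = (10*(-5/(3*(-1/4))))*82 - 152 = (10*(-5/(-3/4)))*82 - 152 = (10*(-5*(-4/3)))*82 - 152 = (10*(20/3))*82 - 152 = (200/3)*82 - 152 = 16400/3 - 152 = 15944/3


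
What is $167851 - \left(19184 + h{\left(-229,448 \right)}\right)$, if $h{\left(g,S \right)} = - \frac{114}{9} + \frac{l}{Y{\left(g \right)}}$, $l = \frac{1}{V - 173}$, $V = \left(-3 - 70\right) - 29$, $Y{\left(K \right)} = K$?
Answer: $\frac{28089306022}{188925} \approx 1.4868 \cdot 10^{5}$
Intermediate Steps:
$V = -102$ ($V = -73 - 29 = -102$)
$l = - \frac{1}{275}$ ($l = \frac{1}{-102 - 173} = \frac{1}{-275} = - \frac{1}{275} \approx -0.0036364$)
$h{\left(g,S \right)} = - \frac{38}{3} - \frac{1}{275 g}$ ($h{\left(g,S \right)} = - \frac{114}{9} - \frac{1}{275 g} = \left(-114\right) \frac{1}{9} - \frac{1}{275 g} = - \frac{38}{3} - \frac{1}{275 g}$)
$167851 - \left(19184 + h{\left(-229,448 \right)}\right) = 167851 - \left(19184 + \frac{-3 - -2393050}{825 \left(-229\right)}\right) = 167851 - \left(19184 + \frac{1}{825} \left(- \frac{1}{229}\right) \left(-3 + 2393050\right)\right) = 167851 - \left(19184 + \frac{1}{825} \left(- \frac{1}{229}\right) 2393047\right) = 167851 - \left(19184 - \frac{2393047}{188925}\right) = 167851 - \frac{3621944153}{188925} = \frac{28089306022}{188925}$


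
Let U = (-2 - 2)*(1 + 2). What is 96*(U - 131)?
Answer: -13728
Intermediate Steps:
U = -12 (U = -4*3 = -12)
96*(U - 131) = 96*(-12 - 131) = 96*(-143) = -13728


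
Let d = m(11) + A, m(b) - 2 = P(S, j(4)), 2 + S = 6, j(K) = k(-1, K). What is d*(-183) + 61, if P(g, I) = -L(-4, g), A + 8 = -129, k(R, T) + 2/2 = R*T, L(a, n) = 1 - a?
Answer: 25681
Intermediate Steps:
k(R, T) = -1 + R*T
j(K) = -1 - K
A = -137 (A = -8 - 129 = -137)
S = 4 (S = -2 + 6 = 4)
P(g, I) = -5 (P(g, I) = -(1 - 1*(-4)) = -(1 + 4) = -1*5 = -5)
m(b) = -3 (m(b) = 2 - 5 = -3)
d = -140 (d = -3 - 137 = -140)
d*(-183) + 61 = -140*(-183) + 61 = 25620 + 61 = 25681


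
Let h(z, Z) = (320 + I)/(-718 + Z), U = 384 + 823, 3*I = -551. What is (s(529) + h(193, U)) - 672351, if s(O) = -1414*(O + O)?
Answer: -3180988112/1467 ≈ -2.1684e+6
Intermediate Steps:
I = -551/3 (I = (⅓)*(-551) = -551/3 ≈ -183.67)
U = 1207
s(O) = -2828*O
h(z, Z) = 409/(3*(-718 + Z)) (h(z, Z) = (320 - 551/3)/(-718 + Z) = 409/(3*(-718 + Z)))
(s(529) + h(193, U)) - 672351 = (-2828*529 + 409/(3*(-718 + 1207))) - 672351 = (-1496012 + (409/3)/489) - 672351 = (-1496012 + (409/3)*(1/489)) - 672351 = (-1496012 + 409/1467) - 672351 = -2194649195/1467 - 672351 = -3180988112/1467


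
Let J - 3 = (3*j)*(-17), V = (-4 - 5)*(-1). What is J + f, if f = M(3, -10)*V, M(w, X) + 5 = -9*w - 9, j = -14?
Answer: 348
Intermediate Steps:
V = 9 (V = -9*(-1) = 9)
J = 717 (J = 3 + (3*(-14))*(-17) = 3 - 42*(-17) = 3 + 714 = 717)
M(w, X) = -14 - 9*w (M(w, X) = -5 + (-9*w - 9) = -5 + (-9 - 9*w) = -14 - 9*w)
f = -369 (f = (-14 - 9*3)*9 = (-14 - 27)*9 = -41*9 = -369)
J + f = 717 - 369 = 348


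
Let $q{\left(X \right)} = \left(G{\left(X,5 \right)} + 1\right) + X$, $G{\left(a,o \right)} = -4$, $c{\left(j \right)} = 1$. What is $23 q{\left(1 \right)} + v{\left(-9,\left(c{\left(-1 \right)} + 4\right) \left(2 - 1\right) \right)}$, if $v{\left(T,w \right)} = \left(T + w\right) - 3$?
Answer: $-53$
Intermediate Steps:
$q{\left(X \right)} = -3 + X$ ($q{\left(X \right)} = \left(-4 + 1\right) + X = -3 + X$)
$v{\left(T,w \right)} = -3 + T + w$ ($v{\left(T,w \right)} = \left(T + w\right) + \left(-6 + 3\right) = \left(T + w\right) - 3 = -3 + T + w$)
$23 q{\left(1 \right)} + v{\left(-9,\left(c{\left(-1 \right)} + 4\right) \left(2 - 1\right) \right)} = 23 \left(-3 + 1\right) - \left(12 - \left(1 + 4\right) \left(2 - 1\right)\right) = 23 \left(-2\right) - 7 = -46 - 7 = -53$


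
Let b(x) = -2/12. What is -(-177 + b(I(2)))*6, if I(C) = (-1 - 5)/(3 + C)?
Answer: 1063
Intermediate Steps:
I(C) = -6/(3 + C)
b(x) = -⅙ (b(x) = -2*1/12 = -⅙)
-(-177 + b(I(2)))*6 = -(-177 - ⅙)*6 = -(-1063)*6/6 = -1*(-1063) = 1063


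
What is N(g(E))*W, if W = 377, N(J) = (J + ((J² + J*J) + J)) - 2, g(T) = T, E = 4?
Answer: 14326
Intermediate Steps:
N(J) = -2 + 2*J + 2*J² (N(J) = (J + ((J² + J²) + J)) - 2 = (J + (2*J² + J)) - 2 = (J + (J + 2*J²)) - 2 = (2*J + 2*J²) - 2 = -2 + 2*J + 2*J²)
N(g(E))*W = (-2 + 2*4 + 2*4²)*377 = (-2 + 8 + 2*16)*377 = (-2 + 8 + 32)*377 = 38*377 = 14326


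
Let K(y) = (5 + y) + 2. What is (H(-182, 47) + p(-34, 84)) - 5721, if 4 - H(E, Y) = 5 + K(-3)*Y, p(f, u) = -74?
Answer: -5984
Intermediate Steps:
K(y) = 7 + y
H(E, Y) = -1 - 4*Y (H(E, Y) = 4 - (5 + (7 - 3)*Y) = 4 - (5 + 4*Y) = 4 + (-5 - 4*Y) = -1 - 4*Y)
(H(-182, 47) + p(-34, 84)) - 5721 = ((-1 - 4*47) - 74) - 5721 = ((-1 - 188) - 74) - 5721 = (-189 - 74) - 5721 = -263 - 5721 = -5984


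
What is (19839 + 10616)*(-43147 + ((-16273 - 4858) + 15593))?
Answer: -1482701675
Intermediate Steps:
(19839 + 10616)*(-43147 + ((-16273 - 4858) + 15593)) = 30455*(-43147 + (-21131 + 15593)) = 30455*(-43147 - 5538) = 30455*(-48685) = -1482701675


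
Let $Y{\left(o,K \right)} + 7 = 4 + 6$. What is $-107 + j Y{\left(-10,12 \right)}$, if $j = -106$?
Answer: $-425$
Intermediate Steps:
$Y{\left(o,K \right)} = 3$ ($Y{\left(o,K \right)} = -7 + \left(4 + 6\right) = -7 + 10 = 3$)
$-107 + j Y{\left(-10,12 \right)} = -107 - 318 = -425$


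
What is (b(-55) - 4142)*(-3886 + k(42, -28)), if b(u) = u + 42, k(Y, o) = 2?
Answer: 16138020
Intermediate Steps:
b(u) = 42 + u
(b(-55) - 4142)*(-3886 + k(42, -28)) = ((42 - 55) - 4142)*(-3886 + 2) = (-13 - 4142)*(-3884) = -4155*(-3884) = 16138020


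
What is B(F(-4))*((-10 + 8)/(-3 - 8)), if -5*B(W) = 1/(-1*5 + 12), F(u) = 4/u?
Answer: -2/385 ≈ -0.0051948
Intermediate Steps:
B(W) = -1/35 (B(W) = -1/(5*(-1*5 + 12)) = -1/(5*(-5 + 12)) = -1/5/7 = -1/5*1/7 = -1/35)
B(F(-4))*((-10 + 8)/(-3 - 8)) = -(-10 + 8)/(35*(-3 - 8)) = -(-2)/(35*(-11)) = -(-2)*(-1)/(35*11) = -1/35*2/11 = -2/385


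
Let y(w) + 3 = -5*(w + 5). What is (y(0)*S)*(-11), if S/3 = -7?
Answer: -6468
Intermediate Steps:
S = -21 (S = 3*(-7) = -21)
y(w) = -28 - 5*w (y(w) = -3 - 5*(w + 5) = -3 - 5*(5 + w) = -3 + (-25 - 5*w) = -28 - 5*w)
(y(0)*S)*(-11) = ((-28 - 5*0)*(-21))*(-11) = ((-28 + 0)*(-21))*(-11) = -28*(-21)*(-11) = 588*(-11) = -6468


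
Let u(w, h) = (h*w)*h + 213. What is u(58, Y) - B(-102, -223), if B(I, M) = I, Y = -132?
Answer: 1010907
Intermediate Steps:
u(w, h) = 213 + w*h**2 (u(w, h) = w*h**2 + 213 = 213 + w*h**2)
u(58, Y) - B(-102, -223) = (213 + 58*(-132)**2) - 1*(-102) = (213 + 58*17424) + 102 = (213 + 1010592) + 102 = 1010805 + 102 = 1010907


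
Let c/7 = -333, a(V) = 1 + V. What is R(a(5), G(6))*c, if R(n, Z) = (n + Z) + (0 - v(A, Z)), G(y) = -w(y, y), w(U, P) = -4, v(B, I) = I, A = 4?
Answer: -13986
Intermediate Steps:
G(y) = 4 (G(y) = -1*(-4) = 4)
R(n, Z) = n (R(n, Z) = (n + Z) + (0 - Z) = (Z + n) - Z = n)
c = -2331 (c = 7*(-333) = -2331)
R(a(5), G(6))*c = (1 + 5)*(-2331) = 6*(-2331) = -13986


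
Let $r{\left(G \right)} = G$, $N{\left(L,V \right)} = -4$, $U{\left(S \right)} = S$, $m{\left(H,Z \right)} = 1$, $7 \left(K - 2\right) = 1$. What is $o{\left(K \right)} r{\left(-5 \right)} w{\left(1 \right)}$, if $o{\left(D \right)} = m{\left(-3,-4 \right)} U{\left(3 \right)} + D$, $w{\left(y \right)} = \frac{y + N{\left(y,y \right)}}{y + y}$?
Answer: $\frac{270}{7} \approx 38.571$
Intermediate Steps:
$K = \frac{15}{7}$ ($K = 2 + \frac{1}{7} \cdot 1 = 2 + \frac{1}{7} = \frac{15}{7} \approx 2.1429$)
$w{\left(y \right)} = \frac{-4 + y}{2 y}$ ($w{\left(y \right)} = \frac{y - 4}{y + y} = \frac{-4 + y}{2 y}$)
$o{\left(D \right)} = 3 + D$ ($o{\left(D \right)} = 1 \cdot 3 + D = 3 + D$)
$o{\left(K \right)} r{\left(-5 \right)} w{\left(1 \right)} = \left(3 + \frac{15}{7}\right) \left(-5\right) \frac{-4 + 1}{2 \cdot 1} = \frac{36}{7} \left(-5\right) \frac{1}{2} \cdot 1 \left(-3\right) = \left(- \frac{180}{7}\right) \left(- \frac{3}{2}\right) = \frac{270}{7}$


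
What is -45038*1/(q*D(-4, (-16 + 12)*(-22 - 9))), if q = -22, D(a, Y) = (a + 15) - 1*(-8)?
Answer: 22519/209 ≈ 107.75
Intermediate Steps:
D(a, Y) = 23 + a (D(a, Y) = (15 + a) + 8 = 23 + a)
-45038*1/(q*D(-4, (-16 + 12)*(-22 - 9))) = -45038*(-1/(22*(23 - 4))) = -45038/(19*(-22)) = -45038/(-418) = -45038*(-1/418) = 22519/209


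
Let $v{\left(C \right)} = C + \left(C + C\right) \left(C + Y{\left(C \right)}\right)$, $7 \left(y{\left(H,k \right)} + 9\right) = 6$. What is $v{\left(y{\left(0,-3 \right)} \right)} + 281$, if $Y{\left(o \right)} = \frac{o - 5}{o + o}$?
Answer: $\frac{19224}{49} \approx 392.33$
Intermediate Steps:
$y{\left(H,k \right)} = - \frac{57}{7}$ ($y{\left(H,k \right)} = -9 + \frac{1}{7} \cdot 6 = -9 + \frac{6}{7} = - \frac{57}{7}$)
$Y{\left(o \right)} = \frac{-5 + o}{2 o}$
$v{\left(C \right)} = C + 2 C \left(C + \frac{-5 + C}{2 C}\right)$ ($v{\left(C \right)} = C + \left(C + C\right) \left(C + \frac{-5 + C}{2 C}\right) = C + 2 C \left(C + \frac{-5 + C}{2 C}\right)$)
$v{\left(y{\left(0,-3 \right)} \right)} + 281 = \left(-5 - \frac{57}{7} - \frac{57 \left(1 + 2 \left(- \frac{57}{7}\right)\right)}{7}\right) + 281 = \left(-5 - \frac{57}{7} - \frac{57 \left(1 - \frac{114}{7}\right)}{7}\right) + 281 = \left(-5 - \frac{57}{7} - - \frac{6099}{49}\right) + 281 = \left(-5 - \frac{57}{7} + \frac{6099}{49}\right) + 281 = \frac{5455}{49} + 281 = \frac{19224}{49}$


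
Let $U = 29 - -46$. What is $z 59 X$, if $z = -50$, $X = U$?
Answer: $-221250$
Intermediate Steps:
$U = 75$ ($U = 29 + 46 = 75$)
$X = 75$
$z 59 X = \left(-50\right) 59 \cdot 75 = \left(-2950\right) 75 = -221250$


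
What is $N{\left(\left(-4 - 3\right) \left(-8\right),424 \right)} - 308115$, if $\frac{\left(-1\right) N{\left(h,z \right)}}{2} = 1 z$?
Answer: $-308963$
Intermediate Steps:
$N{\left(h,z \right)} = - 2 z$ ($N{\left(h,z \right)} = - 2 \cdot 1 z = - 2 z$)
$N{\left(\left(-4 - 3\right) \left(-8\right),424 \right)} - 308115 = \left(-2\right) 424 - 308115 = -848 - 308115 = -308963$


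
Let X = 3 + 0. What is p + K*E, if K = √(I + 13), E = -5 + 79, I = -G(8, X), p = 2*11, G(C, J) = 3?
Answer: 22 + 74*√10 ≈ 256.01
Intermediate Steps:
X = 3
p = 22
I = -3 (I = -1*3 = -3)
E = 74
K = √10 (K = √(-3 + 13) = √10 ≈ 3.1623)
p + K*E = 22 + √10*74 = 22 + 74*√10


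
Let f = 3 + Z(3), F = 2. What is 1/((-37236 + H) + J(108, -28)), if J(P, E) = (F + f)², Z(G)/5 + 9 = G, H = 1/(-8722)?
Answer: -8722/319321143 ≈ -2.7314e-5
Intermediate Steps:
H = -1/8722 ≈ -0.00011465
Z(G) = -45 + 5*G
f = -27 (f = 3 + (-45 + 5*3) = 3 + (-45 + 15) = 3 - 30 = -27)
J(P, E) = 625 (J(P, E) = (2 - 27)² = (-25)² = 625)
1/((-37236 + H) + J(108, -28)) = 1/((-37236 - 1/8722) + 625) = 1/(-324772393/8722 + 625) = 1/(-319321143/8722) = -8722/319321143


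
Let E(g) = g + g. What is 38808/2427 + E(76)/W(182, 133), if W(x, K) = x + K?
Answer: 4197808/254835 ≈ 16.473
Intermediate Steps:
W(x, K) = K + x
E(g) = 2*g
38808/2427 + E(76)/W(182, 133) = 38808/2427 + (2*76)/(133 + 182) = 38808*(1/2427) + 152/315 = 12936/809 + 152*(1/315) = 12936/809 + 152/315 = 4197808/254835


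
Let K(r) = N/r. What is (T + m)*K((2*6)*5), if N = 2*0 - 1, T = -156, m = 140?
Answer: 4/15 ≈ 0.26667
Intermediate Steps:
N = -1 (N = 0 - 1 = -1)
K(r) = -1/r
(T + m)*K((2*6)*5) = (-156 + 140)*(-1/((2*6)*5)) = -(-16)/(12*5) = -(-16)/60 = -16*(-1/60) = 4/15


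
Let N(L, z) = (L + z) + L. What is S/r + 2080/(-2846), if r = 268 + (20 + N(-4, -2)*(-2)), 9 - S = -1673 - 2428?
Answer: 2764105/219142 ≈ 12.613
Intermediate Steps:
N(L, z) = z + 2*L
S = 4110 (S = 9 - (-1673 - 2428) = 9 - 1*(-4101) = 9 + 4101 = 4110)
r = 308 (r = 268 + (20 + (-2 + 2*(-4))*(-2)) = 268 + (20 + (-2 - 8)*(-2)) = 268 + (20 - 10*(-2)) = 268 + (20 + 20) = 268 + 40 = 308)
S/r + 2080/(-2846) = 4110/308 + 2080/(-2846) = 4110*(1/308) + 2080*(-1/2846) = 2055/154 - 1040/1423 = 2764105/219142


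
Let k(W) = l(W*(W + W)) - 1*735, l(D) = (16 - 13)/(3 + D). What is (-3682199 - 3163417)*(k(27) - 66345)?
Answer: 223632302817744/487 ≈ 4.5920e+11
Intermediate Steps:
l(D) = 3/(3 + D)
k(W) = -735 + 3/(3 + 2*W**2) (k(W) = 3/(3 + W*(W + W)) - 1*735 = 3/(3 + W*(2*W)) - 735 = 3/(3 + 2*W**2) - 735 = -735 + 3/(3 + 2*W**2))
(-3682199 - 3163417)*(k(27) - 66345) = (-3682199 - 3163417)*(6*(-367 - 245*27**2)/(3 + 2*27**2) - 66345) = -6845616*(6*(-367 - 245*729)/(3 + 2*729) - 66345) = -6845616*(6*(-367 - 178605)/(3 + 1458) - 66345) = -6845616*(6*(-178972)/1461 - 66345) = -6845616*(6*(1/1461)*(-178972) - 66345) = -6845616*(-357944/487 - 66345) = -6845616*(-32667959/487) = 223632302817744/487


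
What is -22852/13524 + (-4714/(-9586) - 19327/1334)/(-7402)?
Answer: -11742551261513/6957122879028 ≈ -1.6878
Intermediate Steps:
-22852/13524 + (-4714/(-9586) - 19327/1334)/(-7402) = -22852*1/13524 + (-4714*(-1/9586) - 19327*1/1334)*(-1/7402) = -5713/3381 + (2357/4793 - 19327/1334)*(-1/7402) = -5713/3381 - 89490073/6393862*(-1/7402) = -5713/3381 + 89490073/47327366524 = -11742551261513/6957122879028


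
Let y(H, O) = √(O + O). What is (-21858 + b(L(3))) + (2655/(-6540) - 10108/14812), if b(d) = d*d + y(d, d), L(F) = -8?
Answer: -5026906365/230644 + 4*I ≈ -21795.0 + 4.0*I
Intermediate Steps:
y(H, O) = √2*√O (y(H, O) = √(2*O) = √2*√O)
b(d) = d² + √2*√d (b(d) = d*d + √2*√d = d² + √2*√d)
(-21858 + b(L(3))) + (2655/(-6540) - 10108/14812) = (-21858 + ((-8)² + √2*√(-8))) + (2655/(-6540) - 10108/14812) = (-21858 + (64 + √2*(2*I*√2))) + (2655*(-1/6540) - 10108*1/14812) = (-21858 + (64 + 4*I)) + (-177/436 - 361/529) = (-21794 + 4*I) - 251029/230644 = -5026906365/230644 + 4*I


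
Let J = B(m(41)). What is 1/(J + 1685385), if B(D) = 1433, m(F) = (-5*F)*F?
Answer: 1/1686818 ≈ 5.9283e-7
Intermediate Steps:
m(F) = -5*F²
J = 1433
1/(J + 1685385) = 1/(1433 + 1685385) = 1/1686818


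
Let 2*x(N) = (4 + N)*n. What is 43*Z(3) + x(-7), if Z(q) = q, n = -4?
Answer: 135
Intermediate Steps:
x(N) = -8 - 2*N (x(N) = ((4 + N)*(-4))/2 = (-16 - 4*N)/2 = -8 - 2*N)
43*Z(3) + x(-7) = 43*3 + (-8 - 2*(-7)) = 129 + (-8 + 14) = 129 + 6 = 135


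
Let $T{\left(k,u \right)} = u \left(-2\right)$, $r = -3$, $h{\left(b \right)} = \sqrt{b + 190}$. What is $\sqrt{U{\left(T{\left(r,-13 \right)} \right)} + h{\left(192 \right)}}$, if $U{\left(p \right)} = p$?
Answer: $\sqrt{26 + \sqrt{382}} \approx 6.7487$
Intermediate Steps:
$h{\left(b \right)} = \sqrt{190 + b}$
$T{\left(k,u \right)} = - 2 u$
$\sqrt{U{\left(T{\left(r,-13 \right)} \right)} + h{\left(192 \right)}} = \sqrt{\left(-2\right) \left(-13\right) + \sqrt{190 + 192}} = \sqrt{26 + \sqrt{382}}$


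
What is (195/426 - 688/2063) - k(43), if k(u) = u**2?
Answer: -541620755/292946 ≈ -1848.9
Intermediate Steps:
(195/426 - 688/2063) - k(43) = (195/426 - 688/2063) - 1*43**2 = (195*(1/426) - 688*1/2063) - 1*1849 = (65/142 - 688/2063) - 1849 = 36399/292946 - 1849 = -541620755/292946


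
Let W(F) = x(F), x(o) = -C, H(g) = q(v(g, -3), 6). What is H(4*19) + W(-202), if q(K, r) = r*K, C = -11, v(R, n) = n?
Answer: -7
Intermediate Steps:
q(K, r) = K*r
H(g) = -18 (H(g) = -3*6 = -18)
x(o) = 11 (x(o) = -1*(-11) = 11)
W(F) = 11
H(4*19) + W(-202) = -18 + 11 = -7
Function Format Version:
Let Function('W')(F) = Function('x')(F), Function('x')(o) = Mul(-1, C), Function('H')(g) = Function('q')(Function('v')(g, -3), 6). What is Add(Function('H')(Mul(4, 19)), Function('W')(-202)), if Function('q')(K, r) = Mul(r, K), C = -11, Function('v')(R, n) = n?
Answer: -7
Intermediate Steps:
Function('q')(K, r) = Mul(K, r)
Function('H')(g) = -18 (Function('H')(g) = Mul(-3, 6) = -18)
Function('x')(o) = 11 (Function('x')(o) = Mul(-1, -11) = 11)
Function('W')(F) = 11
Add(Function('H')(Mul(4, 19)), Function('W')(-202)) = Add(-18, 11) = -7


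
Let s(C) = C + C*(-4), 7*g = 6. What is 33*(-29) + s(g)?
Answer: -6717/7 ≈ -959.57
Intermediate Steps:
g = 6/7 (g = (1/7)*6 = 6/7 ≈ 0.85714)
s(C) = -3*C (s(C) = C - 4*C = -3*C)
33*(-29) + s(g) = 33*(-29) - 3*6/7 = -957 - 18/7 = -6717/7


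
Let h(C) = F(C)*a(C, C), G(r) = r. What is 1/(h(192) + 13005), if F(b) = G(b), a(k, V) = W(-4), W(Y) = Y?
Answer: 1/12237 ≈ 8.1719e-5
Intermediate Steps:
a(k, V) = -4
F(b) = b
h(C) = -4*C (h(C) = C*(-4) = -4*C)
1/(h(192) + 13005) = 1/(-4*192 + 13005) = 1/(-768 + 13005) = 1/12237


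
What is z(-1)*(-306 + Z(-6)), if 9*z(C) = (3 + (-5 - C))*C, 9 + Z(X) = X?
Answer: -107/3 ≈ -35.667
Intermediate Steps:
Z(X) = -9 + X
z(C) = C*(-2 - C)/9 (z(C) = ((3 + (-5 - C))*C)/9 = ((-2 - C)*C)/9 = (C*(-2 - C))/9 = C*(-2 - C)/9)
z(-1)*(-306 + Z(-6)) = (-⅑*(-1)*(2 - 1))*(-306 + (-9 - 6)) = (-⅑*(-1)*1)*(-306 - 15) = (⅑)*(-321) = -107/3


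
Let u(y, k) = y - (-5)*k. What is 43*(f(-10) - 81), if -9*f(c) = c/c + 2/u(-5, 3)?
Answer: -52331/15 ≈ -3488.7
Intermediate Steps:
u(y, k) = y + 5*k
f(c) = -2/15 (f(c) = -(c/c + 2/(-5 + 5*3))/9 = -(1 + 2/(-5 + 15))/9 = -(1 + 2/10)/9 = -(1 + 2*(1/10))/9 = -(1 + 1/5)/9 = -1/9*6/5 = -2/15)
43*(f(-10) - 81) = 43*(-2/15 - 81) = 43*(-1217/15) = -52331/15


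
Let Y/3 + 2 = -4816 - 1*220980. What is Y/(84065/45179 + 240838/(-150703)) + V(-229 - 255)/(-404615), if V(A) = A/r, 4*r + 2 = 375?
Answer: -232022132149916251280554/89950544575397245 ≈ -2.5794e+6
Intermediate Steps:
r = 373/4 (r = -½ + (¼)*375 = -½ + 375/4 = 373/4 ≈ 93.250)
Y = -677394 (Y = -6 + 3*(-4816 - 1*220980) = -6 + 3*(-4816 - 220980) = -6 + 3*(-225796) = -6 - 677388 = -677394)
V(A) = 4*A/373 (V(A) = A/(373/4) = A*(4/373) = 4*A/373)
Y/(84065/45179 + 240838/(-150703)) + V(-229 - 255)/(-404615) = -677394/(84065/45179 + 240838/(-150703)) + (4*(-229 - 255)/373)/(-404615) = -677394/(84065*(1/45179) + 240838*(-1/150703)) + ((4/373)*(-484))*(-1/404615) = -677394/(84065/45179 - 240838/150703) - 1936/373*(-1/404615) = -677394/1788027693/6808610837 + 1936/150921395 = -677394*6808610837/1788027693 + 1936/150921395 = -1537370709772926/596009231 + 1936/150921395 = -232022132149916251280554/89950544575397245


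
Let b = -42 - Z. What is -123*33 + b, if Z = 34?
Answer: -4135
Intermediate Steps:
b = -76 (b = -42 - 1*34 = -42 - 34 = -76)
-123*33 + b = -123*33 - 76 = -4059 - 76 = -4135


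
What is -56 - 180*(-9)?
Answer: 1564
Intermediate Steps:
-56 - 180*(-9) = -56 - 30*(-54) = -56 + 1620 = 1564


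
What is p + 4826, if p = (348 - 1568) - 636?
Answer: 2970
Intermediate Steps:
p = -1856 (p = -1220 - 636 = -1856)
p + 4826 = -1856 + 4826 = 2970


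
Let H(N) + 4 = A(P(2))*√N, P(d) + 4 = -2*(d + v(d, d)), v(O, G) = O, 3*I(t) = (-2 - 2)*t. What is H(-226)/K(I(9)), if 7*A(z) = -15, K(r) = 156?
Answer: -1/39 - 5*I*√226/364 ≈ -0.025641 - 0.2065*I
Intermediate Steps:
I(t) = -4*t/3 (I(t) = ((-2 - 2)*t)/3 = (-4*t)/3 = -4*t/3)
P(d) = -4 - 4*d (P(d) = -4 - 2*(d + d) = -4 - 4*d)
A(z) = -15/7 (A(z) = (⅐)*(-15) = -15/7)
H(N) = -4 - 15*√N/7
H(-226)/K(I(9)) = (-4 - 15*I*√226/7)/156 = (-4 - 15*I*√226/7)*(1/156) = -1/39 - 5*I*√226/364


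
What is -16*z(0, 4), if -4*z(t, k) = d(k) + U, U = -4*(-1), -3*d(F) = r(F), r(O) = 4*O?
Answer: -16/3 ≈ -5.3333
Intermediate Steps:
d(F) = -4*F/3
U = 4
z(t, k) = -1 + k/3 (z(t, k) = -(-4*k/3 + 4)/4 = -(4 - 4*k/3)/4 = -1 + k/3)
-16*z(0, 4) = -16*(-1 + (⅓)*4) = -16*(-1 + 4/3) = -16*⅓ = -16/3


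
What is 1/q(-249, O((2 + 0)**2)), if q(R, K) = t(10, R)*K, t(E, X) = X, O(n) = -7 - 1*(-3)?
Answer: 1/996 ≈ 0.0010040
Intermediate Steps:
O(n) = -4 (O(n) = -7 + 3 = -4)
q(R, K) = K*R (q(R, K) = R*K = K*R)
1/q(-249, O((2 + 0)**2)) = 1/(-4*(-249)) = 1/996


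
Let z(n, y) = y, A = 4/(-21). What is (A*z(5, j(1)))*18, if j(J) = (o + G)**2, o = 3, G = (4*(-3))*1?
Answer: -1944/7 ≈ -277.71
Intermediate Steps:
G = -12 (G = -12*1 = -12)
A = -4/21 (A = 4*(-1/21) = -4/21 ≈ -0.19048)
j(J) = 81 (j(J) = (3 - 12)**2 = (-9)**2 = 81)
(A*z(5, j(1)))*18 = -4/21*81*18 = -108/7*18 = -1944/7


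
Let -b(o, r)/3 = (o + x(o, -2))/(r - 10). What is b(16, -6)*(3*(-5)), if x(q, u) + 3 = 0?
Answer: -585/16 ≈ -36.563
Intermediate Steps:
x(q, u) = -3 (x(q, u) = -3 + 0 = -3)
b(o, r) = -3*(-3 + o)/(-10 + r) (b(o, r) = -3*(o - 3)/(r - 10) = -3*(-3 + o)/(-10 + r))
b(16, -6)*(3*(-5)) = (3*(3 - 1*16)/(-10 - 6))*(3*(-5)) = (3*(3 - 16)/(-16))*(-15) = (3*(-1/16)*(-13))*(-15) = (39/16)*(-15) = -585/16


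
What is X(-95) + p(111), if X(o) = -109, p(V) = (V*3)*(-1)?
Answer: -442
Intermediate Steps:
p(V) = -3*V (p(V) = (3*V)*(-1) = -3*V)
X(-95) + p(111) = -109 - 3*111 = -109 - 333 = -442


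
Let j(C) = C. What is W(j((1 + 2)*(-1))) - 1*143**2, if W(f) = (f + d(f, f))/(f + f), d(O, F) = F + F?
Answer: -40895/2 ≈ -20448.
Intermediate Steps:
d(O, F) = 2*F
W(f) = 3/2 (W(f) = (f + 2*f)/(f + f) = (3*f)/((2*f)) = (3*f)*(1/(2*f)) = 3/2)
W(j((1 + 2)*(-1))) - 1*143**2 = 3/2 - 1*143**2 = 3/2 - 1*20449 = 3/2 - 20449 = -40895/2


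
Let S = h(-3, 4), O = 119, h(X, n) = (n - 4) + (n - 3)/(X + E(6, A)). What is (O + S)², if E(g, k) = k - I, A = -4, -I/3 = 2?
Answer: 13924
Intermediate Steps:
I = -6 (I = -3*2 = -6)
E(g, k) = 6 + k (E(g, k) = k - 1*(-6) = k + 6 = 6 + k)
h(X, n) = -4 + n + (-3 + n)/(2 + X) (h(X, n) = (n - 4) + (n - 3)/(X + (6 - 4)) = (-4 + n) + (-3 + n)/(X + 2) = (-4 + n) + (-3 + n)/(2 + X) = -4 + n + (-3 + n)/(2 + X))
S = -1 (S = (-11 - 4*(-3) + 3*4 - 3*4)/(2 - 3) = (-11 + 12 + 12 - 12)/(-1) = -1*1 = -1)
(O + S)² = (119 - 1)² = 118² = 13924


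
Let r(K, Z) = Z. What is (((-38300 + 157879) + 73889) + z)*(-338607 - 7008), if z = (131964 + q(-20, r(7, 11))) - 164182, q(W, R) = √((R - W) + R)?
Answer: -55730418750 - 345615*√42 ≈ -5.5733e+10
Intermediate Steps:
q(W, R) = √(-W + 2*R)
z = -32218 + √42 (z = (131964 + √(-1*(-20) + 2*11)) - 164182 = (131964 + √(20 + 22)) - 164182 = (131964 + √42) - 164182 = -32218 + √42 ≈ -32212.)
(((-38300 + 157879) + 73889) + z)*(-338607 - 7008) = (((-38300 + 157879) + 73889) + (-32218 + √42))*(-338607 - 7008) = ((119579 + 73889) + (-32218 + √42))*(-345615) = (193468 + (-32218 + √42))*(-345615) = (161250 + √42)*(-345615) = -55730418750 - 345615*√42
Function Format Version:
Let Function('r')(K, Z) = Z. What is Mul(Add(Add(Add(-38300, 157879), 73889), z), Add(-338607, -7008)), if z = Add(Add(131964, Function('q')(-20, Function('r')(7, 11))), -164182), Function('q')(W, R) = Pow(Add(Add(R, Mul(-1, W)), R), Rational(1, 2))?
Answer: Add(-55730418750, Mul(-345615, Pow(42, Rational(1, 2)))) ≈ -5.5733e+10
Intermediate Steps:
Function('q')(W, R) = Pow(Add(Mul(-1, W), Mul(2, R)), Rational(1, 2))
z = Add(-32218, Pow(42, Rational(1, 2))) (z = Add(Add(131964, Pow(Add(Mul(-1, -20), Mul(2, 11)), Rational(1, 2))), -164182) = Add(Add(131964, Pow(Add(20, 22), Rational(1, 2))), -164182) = Add(Add(131964, Pow(42, Rational(1, 2))), -164182) = Add(-32218, Pow(42, Rational(1, 2))) ≈ -32212.)
Mul(Add(Add(Add(-38300, 157879), 73889), z), Add(-338607, -7008)) = Mul(Add(Add(Add(-38300, 157879), 73889), Add(-32218, Pow(42, Rational(1, 2)))), Add(-338607, -7008)) = Mul(Add(Add(119579, 73889), Add(-32218, Pow(42, Rational(1, 2)))), -345615) = Mul(Add(193468, Add(-32218, Pow(42, Rational(1, 2)))), -345615) = Mul(Add(161250, Pow(42, Rational(1, 2))), -345615) = Add(-55730418750, Mul(-345615, Pow(42, Rational(1, 2))))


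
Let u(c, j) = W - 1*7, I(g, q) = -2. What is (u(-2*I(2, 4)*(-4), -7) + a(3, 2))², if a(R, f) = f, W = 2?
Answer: 9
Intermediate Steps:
u(c, j) = -5 (u(c, j) = 2 - 1*7 = 2 - 7 = -5)
(u(-2*I(2, 4)*(-4), -7) + a(3, 2))² = (-5 + 2)² = (-3)² = 9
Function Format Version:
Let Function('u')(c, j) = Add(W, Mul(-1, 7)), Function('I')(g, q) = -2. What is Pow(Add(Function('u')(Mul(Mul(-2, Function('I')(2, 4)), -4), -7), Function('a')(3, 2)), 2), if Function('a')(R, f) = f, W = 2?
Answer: 9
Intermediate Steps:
Function('u')(c, j) = -5 (Function('u')(c, j) = Add(2, Mul(-1, 7)) = Add(2, -7) = -5)
Pow(Add(Function('u')(Mul(Mul(-2, Function('I')(2, 4)), -4), -7), Function('a')(3, 2)), 2) = Pow(Add(-5, 2), 2) = Pow(-3, 2) = 9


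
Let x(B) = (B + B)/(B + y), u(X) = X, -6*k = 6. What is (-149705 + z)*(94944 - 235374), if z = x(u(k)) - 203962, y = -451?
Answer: 5612196549315/113 ≈ 4.9665e+10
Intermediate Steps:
k = -1 (k = -⅙*6 = -1)
x(B) = 2*B/(-451 + B) (x(B) = (B + B)/(B - 451) = (2*B)/(-451 + B) = 2*B/(-451 + B))
z = -46095411/226 (z = 2*(-1)/(-451 - 1) - 203962 = 2*(-1)/(-452) - 203962 = 2*(-1)*(-1/452) - 203962 = 1/226 - 203962 = -46095411/226 ≈ -2.0396e+5)
(-149705 + z)*(94944 - 235374) = (-149705 - 46095411/226)*(94944 - 235374) = -79928741/226*(-140430) = 5612196549315/113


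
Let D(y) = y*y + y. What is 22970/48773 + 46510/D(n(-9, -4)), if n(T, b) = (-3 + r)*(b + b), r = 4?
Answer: 1134859275/1365644 ≈ 831.01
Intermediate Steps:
n(T, b) = 2*b (n(T, b) = (-3 + 4)*(b + b) = 1*(2*b) = 2*b)
D(y) = y + y² (D(y) = y² + y = y + y²)
22970/48773 + 46510/D(n(-9, -4)) = 22970/48773 + 46510/(((2*(-4))*(1 + 2*(-4)))) = 22970*(1/48773) + 46510/((-8*(1 - 8))) = 22970/48773 + 46510/((-8*(-7))) = 22970/48773 + 46510/56 = 22970/48773 + 46510*(1/56) = 22970/48773 + 23255/28 = 1134859275/1365644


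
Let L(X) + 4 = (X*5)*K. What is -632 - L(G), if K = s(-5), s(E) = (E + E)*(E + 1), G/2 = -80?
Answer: 31372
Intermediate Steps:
G = -160 (G = 2*(-80) = -160)
s(E) = 2*E*(1 + E) (s(E) = (2*E)*(1 + E) = 2*E*(1 + E))
K = 40 (K = 2*(-5)*(1 - 5) = 2*(-5)*(-4) = 40)
L(X) = -4 + 200*X (L(X) = -4 + (X*5)*40 = -4 + (5*X)*40 = -4 + 200*X)
-632 - L(G) = -632 - (-4 + 200*(-160)) = -632 - (-4 - 32000) = -632 - 1*(-32004) = -632 + 32004 = 31372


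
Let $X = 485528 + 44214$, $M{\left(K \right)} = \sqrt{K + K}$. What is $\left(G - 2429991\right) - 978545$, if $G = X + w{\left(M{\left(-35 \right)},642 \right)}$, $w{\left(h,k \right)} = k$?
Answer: $-2878152$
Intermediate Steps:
$M{\left(K \right)} = \sqrt{2} \sqrt{K}$ ($M{\left(K \right)} = \sqrt{2 K} = \sqrt{2} \sqrt{K}$)
$X = 529742$
$G = 530384$ ($G = 529742 + 642 = 530384$)
$\left(G - 2429991\right) - 978545 = \left(530384 - 2429991\right) - 978545 = -1899607 - 978545 = -2878152$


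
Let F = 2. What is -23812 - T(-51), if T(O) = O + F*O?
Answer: -23659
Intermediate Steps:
T(O) = 3*O (T(O) = O + 2*O = 3*O)
-23812 - T(-51) = -23812 - 3*(-51) = -23812 - 1*(-153) = -23812 + 153 = -23659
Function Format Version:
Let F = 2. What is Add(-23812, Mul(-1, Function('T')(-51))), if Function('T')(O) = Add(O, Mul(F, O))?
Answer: -23659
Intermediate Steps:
Function('T')(O) = Mul(3, O) (Function('T')(O) = Add(O, Mul(2, O)) = Mul(3, O))
Add(-23812, Mul(-1, Function('T')(-51))) = Add(-23812, Mul(-1, Mul(3, -51))) = Add(-23812, Mul(-1, -153)) = Add(-23812, 153) = -23659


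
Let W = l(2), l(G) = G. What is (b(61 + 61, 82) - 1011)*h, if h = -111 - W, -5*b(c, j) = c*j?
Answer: 1701667/5 ≈ 3.4033e+5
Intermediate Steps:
W = 2
b(c, j) = -c*j/5
h = -113 (h = -111 - 1*2 = -111 - 2 = -113)
(b(61 + 61, 82) - 1011)*h = (-⅕*(61 + 61)*82 - 1011)*(-113) = (-⅕*122*82 - 1011)*(-113) = (-10004/5 - 1011)*(-113) = -15059/5*(-113) = 1701667/5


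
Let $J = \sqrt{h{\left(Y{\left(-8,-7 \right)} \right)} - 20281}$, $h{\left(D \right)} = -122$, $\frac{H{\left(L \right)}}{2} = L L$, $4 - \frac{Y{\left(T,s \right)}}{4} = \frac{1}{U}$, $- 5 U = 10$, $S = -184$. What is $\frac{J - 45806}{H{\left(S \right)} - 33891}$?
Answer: $- \frac{45806}{33821} + \frac{3 i \sqrt{2267}}{33821} \approx -1.3544 + 0.0042234 i$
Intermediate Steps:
$U = -2$ ($U = \left(- \frac{1}{5}\right) 10 = -2$)
$Y{\left(T,s \right)} = 18$ ($Y{\left(T,s \right)} = 16 - \frac{4}{-2} = 16 - -2 = 16 + 2 = 18$)
$H{\left(L \right)} = 2 L^{2}$ ($H{\left(L \right)} = 2 L L = 2 L^{2}$)
$J = 3 i \sqrt{2267}$ ($J = \sqrt{-122 - 20281} = \sqrt{-20403} = 3 i \sqrt{2267} \approx 142.84 i$)
$\frac{J - 45806}{H{\left(S \right)} - 33891} = \frac{3 i \sqrt{2267} - 45806}{2 \left(-184\right)^{2} - 33891} = \frac{-45806 + 3 i \sqrt{2267}}{2 \cdot 33856 - 33891} = \frac{-45806 + 3 i \sqrt{2267}}{67712 - 33891} = \frac{-45806 + 3 i \sqrt{2267}}{33821} = \left(-45806 + 3 i \sqrt{2267}\right) \frac{1}{33821} = - \frac{45806}{33821} + \frac{3 i \sqrt{2267}}{33821}$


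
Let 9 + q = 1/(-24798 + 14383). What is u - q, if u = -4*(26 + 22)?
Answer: -1905944/10415 ≈ -183.00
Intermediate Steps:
q = -93736/10415 (q = -9 + 1/(-24798 + 14383) = -9 + 1/(-10415) = -9 - 1/10415 = -93736/10415 ≈ -9.0001)
u = -192 (u = -4*48 = -192)
u - q = -192 - 1*(-93736/10415) = -192 + 93736/10415 = -1905944/10415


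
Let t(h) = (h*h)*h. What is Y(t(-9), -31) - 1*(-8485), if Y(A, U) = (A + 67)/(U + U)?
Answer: 263366/31 ≈ 8495.7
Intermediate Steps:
t(h) = h**3 (t(h) = h**2*h = h**3)
Y(A, U) = (67 + A)/(2*U) (Y(A, U) = (67 + A)/((2*U)) = (67 + A)*(1/(2*U)) = (67 + A)/(2*U))
Y(t(-9), -31) - 1*(-8485) = (1/2)*(67 + (-9)**3)/(-31) - 1*(-8485) = (1/2)*(-1/31)*(67 - 729) + 8485 = (1/2)*(-1/31)*(-662) + 8485 = 331/31 + 8485 = 263366/31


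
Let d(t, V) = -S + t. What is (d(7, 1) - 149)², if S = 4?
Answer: 21316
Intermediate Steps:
d(t, V) = -4 + t (d(t, V) = -1*4 + t = -4 + t)
(d(7, 1) - 149)² = ((-4 + 7) - 149)² = (3 - 149)² = (-146)² = 21316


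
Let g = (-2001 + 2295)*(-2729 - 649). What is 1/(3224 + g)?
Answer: -1/989908 ≈ -1.0102e-6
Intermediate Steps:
g = -993132 (g = 294*(-3378) = -993132)
1/(3224 + g) = 1/(3224 - 993132) = 1/(-989908) = -1/989908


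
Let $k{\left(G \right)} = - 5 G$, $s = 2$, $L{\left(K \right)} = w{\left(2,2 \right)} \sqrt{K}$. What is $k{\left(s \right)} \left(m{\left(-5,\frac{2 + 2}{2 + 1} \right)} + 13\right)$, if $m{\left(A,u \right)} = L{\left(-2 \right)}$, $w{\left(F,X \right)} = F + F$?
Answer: $-130 - 40 i \sqrt{2} \approx -130.0 - 56.569 i$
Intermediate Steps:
$w{\left(F,X \right)} = 2 F$
$L{\left(K \right)} = 4 \sqrt{K}$ ($L{\left(K \right)} = 2 \cdot 2 \sqrt{K} = 4 \sqrt{K}$)
$m{\left(A,u \right)} = 4 i \sqrt{2}$ ($m{\left(A,u \right)} = 4 \sqrt{-2} = 4 i \sqrt{2}$)
$k{\left(s \right)} \left(m{\left(-5,\frac{2 + 2}{2 + 1} \right)} + 13\right) = \left(-5\right) 2 \left(4 i \sqrt{2} + 13\right) = - 10 \left(13 + 4 i \sqrt{2}\right) = -130 - 40 i \sqrt{2}$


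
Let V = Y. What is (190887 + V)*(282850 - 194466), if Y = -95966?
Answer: 8389497664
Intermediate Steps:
V = -95966
(190887 + V)*(282850 - 194466) = (190887 - 95966)*(282850 - 194466) = 94921*88384 = 8389497664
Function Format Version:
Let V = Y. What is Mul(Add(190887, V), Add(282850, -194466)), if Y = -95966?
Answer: 8389497664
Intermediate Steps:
V = -95966
Mul(Add(190887, V), Add(282850, -194466)) = Mul(Add(190887, -95966), Add(282850, -194466)) = Mul(94921, 88384) = 8389497664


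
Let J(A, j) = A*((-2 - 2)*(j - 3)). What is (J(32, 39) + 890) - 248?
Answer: -3966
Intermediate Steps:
J(A, j) = A*(12 - 4*j) (J(A, j) = A*(-4*(-3 + j)) = A*(12 - 4*j))
(J(32, 39) + 890) - 248 = (4*32*(3 - 1*39) + 890) - 248 = (4*32*(3 - 39) + 890) - 248 = (4*32*(-36) + 890) - 248 = (-4608 + 890) - 248 = -3718 - 248 = -3966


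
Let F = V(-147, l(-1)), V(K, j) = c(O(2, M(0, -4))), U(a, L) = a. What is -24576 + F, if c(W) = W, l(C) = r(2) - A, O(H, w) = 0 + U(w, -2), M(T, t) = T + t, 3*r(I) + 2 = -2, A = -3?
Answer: -24580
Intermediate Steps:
r(I) = -4/3 (r(I) = -⅔ + (⅓)*(-2) = -⅔ - ⅔ = -4/3)
O(H, w) = w (O(H, w) = 0 + w = w)
l(C) = 5/3 (l(C) = -4/3 - 1*(-3) = -4/3 + 3 = 5/3)
V(K, j) = -4 (V(K, j) = 0 - 4 = -4)
F = -4
-24576 + F = -24576 - 4 = -24580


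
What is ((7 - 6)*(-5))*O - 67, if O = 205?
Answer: -1092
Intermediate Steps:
((7 - 6)*(-5))*O - 67 = ((7 - 6)*(-5))*205 - 67 = (1*(-5))*205 - 67 = -5*205 - 67 = -1025 - 67 = -1092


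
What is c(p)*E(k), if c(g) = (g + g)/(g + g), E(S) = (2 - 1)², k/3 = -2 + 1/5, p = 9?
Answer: 1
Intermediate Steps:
k = -27/5 (k = 3*(-2 + 1/5) = 3*(-2 + ⅕) = 3*(-9/5) = -27/5 ≈ -5.4000)
E(S) = 1 (E(S) = 1² = 1)
c(g) = 1 (c(g) = (2*g)/((2*g)) = (2*g)*(1/(2*g)) = 1)
c(p)*E(k) = 1*1 = 1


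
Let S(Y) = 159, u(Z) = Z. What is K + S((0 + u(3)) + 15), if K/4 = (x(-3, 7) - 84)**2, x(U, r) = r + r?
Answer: 19759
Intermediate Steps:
x(U, r) = 2*r
K = 19600 (K = 4*(2*7 - 84)**2 = 4*(14 - 84)**2 = 4*(-70)**2 = 4*4900 = 19600)
K + S((0 + u(3)) + 15) = 19600 + 159 = 19759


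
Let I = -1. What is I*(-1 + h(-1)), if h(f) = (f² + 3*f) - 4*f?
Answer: -1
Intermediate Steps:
h(f) = f² - f
I*(-1 + h(-1)) = -(-1 - (-1 - 1)) = -(-1 - 1*(-2)) = -(-1 + 2) = -1*1 = -1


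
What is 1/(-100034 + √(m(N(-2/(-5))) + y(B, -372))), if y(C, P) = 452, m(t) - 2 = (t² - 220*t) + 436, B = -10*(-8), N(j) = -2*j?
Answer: -1250425/125085001117 - 5*√26666/250170002234 ≈ -9.9999e-6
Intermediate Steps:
B = 80
m(t) = 438 + t² - 220*t (m(t) = 2 + ((t² - 220*t) + 436) = 2 + (436 + t² - 220*t) = 438 + t² - 220*t)
1/(-100034 + √(m(N(-2/(-5))) + y(B, -372))) = 1/(-100034 + √((438 + (-(-4)/(-5))² - (-440)*(-2/(-5))) + 452)) = 1/(-100034 + √((438 + (-(-4)*(-1)/5)² - (-440)*(-2*(-⅕))) + 452)) = 1/(-100034 + √((438 + (-2*⅖)² - (-440)*2/5) + 452)) = 1/(-100034 + √((438 + (-⅘)² - 220*(-⅘)) + 452)) = 1/(-100034 + √((438 + 16/25 + 176) + 452)) = 1/(-100034 + √(15366/25 + 452)) = 1/(-100034 + √(26666/25)) = 1/(-100034 + √26666/5)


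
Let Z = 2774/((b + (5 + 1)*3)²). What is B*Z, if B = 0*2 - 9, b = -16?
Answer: -12483/2 ≈ -6241.5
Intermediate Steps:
B = -9 (B = 0 - 9 = -9)
Z = 1387/2 (Z = 2774/((-16 + (5 + 1)*3)²) = 2774/((-16 + 6*3)²) = 2774/((-16 + 18)²) = 2774/(2²) = 2774/4 = 2774*(¼) = 1387/2 ≈ 693.50)
B*Z = -9*1387/2 = -12483/2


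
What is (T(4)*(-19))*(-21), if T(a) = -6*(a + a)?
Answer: -19152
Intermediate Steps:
T(a) = -12*a
(T(4)*(-19))*(-21) = (-12*4*(-19))*(-21) = -48*(-19)*(-21) = 912*(-21) = -19152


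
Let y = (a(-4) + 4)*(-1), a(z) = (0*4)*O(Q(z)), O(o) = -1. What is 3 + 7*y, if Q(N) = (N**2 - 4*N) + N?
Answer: -25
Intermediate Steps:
Q(N) = N**2 - 3*N
a(z) = 0 (a(z) = (0*4)*(-1) = 0*(-1) = 0)
y = -4 (y = (0 + 4)*(-1) = 4*(-1) = -4)
3 + 7*y = 3 + 7*(-4) = 3 - 28 = -25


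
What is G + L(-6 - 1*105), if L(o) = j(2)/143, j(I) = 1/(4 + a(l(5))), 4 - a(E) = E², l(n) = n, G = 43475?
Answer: 105687724/2431 ≈ 43475.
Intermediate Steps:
a(E) = 4 - E²
j(I) = -1/17 (j(I) = 1/(4 + (4 - 1*5²)) = 1/(4 + (4 - 1*25)) = 1/(4 + (4 - 25)) = 1/(4 - 21) = 1/(-17) = -1/17)
L(o) = -1/2431 (L(o) = -1/17/143 = -1/17*1/143 = -1/2431)
G + L(-6 - 1*105) = 43475 - 1/2431 = 105687724/2431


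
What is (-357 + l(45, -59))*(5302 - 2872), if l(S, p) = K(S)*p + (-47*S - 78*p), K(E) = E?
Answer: -1275750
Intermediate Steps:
l(S, p) = -78*p - 47*S + S*p (l(S, p) = S*p + (-47*S - 78*p) = S*p + (-78*p - 47*S) = -78*p - 47*S + S*p)
(-357 + l(45, -59))*(5302 - 2872) = (-357 + (-78*(-59) - 47*45 + 45*(-59)))*(5302 - 2872) = (-357 + (4602 - 2115 - 2655))*2430 = (-357 - 168)*2430 = -525*2430 = -1275750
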